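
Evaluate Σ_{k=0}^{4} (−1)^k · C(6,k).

5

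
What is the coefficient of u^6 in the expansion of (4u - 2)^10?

13762560

The general term is C(10,j)·(4u)^j·(-2)^(10-j); the u^6 term has j = 6.
C(10,6) = 210.
Coefficient = C(10,6) · 4^6 · (-2)^4 = 210 · 4096 · 16 = 13762560.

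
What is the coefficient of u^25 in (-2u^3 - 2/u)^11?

General term: C(11,j)·(-2u^3)^j·(-2/u)^(11-j), with u-exponent 3j − 1(11−j) = 4j − 11.
Set 4j − 11 = 25: j = 9.
C(11,9) = 55; (-2)^9 = -512; (-2)^2 = 4.
Coefficient = 55 · (-512) · 4 = -112640.

-112640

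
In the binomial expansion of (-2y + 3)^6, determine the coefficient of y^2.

The general term is C(6,j)·(-2y)^j·(3)^(6-j); the y^2 term has j = 2.
C(6,2) = 15.
Coefficient = C(6,2) · (-2)^2 · 3^4 = 15 · 4 · 81 = 4860.

4860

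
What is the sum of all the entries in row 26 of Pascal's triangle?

67108864

The entries of row 26 sum to 2^26 = 67108864.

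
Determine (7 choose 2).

C(7,2) = (7·6) / 2! = 42 / 2 = 21.

21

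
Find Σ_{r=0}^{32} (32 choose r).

4294967296

Setting x = 1 in (1+x)^32 gives Σ C(32,r) = 2^32 = 4294967296.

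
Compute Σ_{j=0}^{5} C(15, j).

4944

1 + 15 + 105 + 455 + 1365 + 3003 = 4944.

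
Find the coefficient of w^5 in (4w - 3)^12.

The general term is C(12,j)·(4w)^j·(-3)^(12-j); the w^5 term has j = 5.
C(12,5) = 792.
Coefficient = C(12,5) · 4^5 · (-3)^7 = 792 · 1024 · (-2187) = -1773674496.

-1773674496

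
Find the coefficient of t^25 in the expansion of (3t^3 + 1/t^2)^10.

General term: C(10,j)·(3t^3)^j·(1/t^2)^(10-j), with t-exponent 3j − 2(10−j) = 5j − 20.
Set 5j − 20 = 25: j = 9.
C(10,9) = 10; 3^9 = 19683; 1^1 = 1.
Coefficient = 10 · 19683 · 1 = 196830.

196830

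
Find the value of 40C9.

C(40,9) = (40·39·38·37·36·35·34·33·32) / 9! = 99225500774400 / 362880 = 273438880.

273438880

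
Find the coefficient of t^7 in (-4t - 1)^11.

-5406720

The general term is C(11,j)·(-4t)^j·(-1)^(11-j); the t^7 term has j = 7.
C(11,7) = 330.
Coefficient = C(11,7) · (-4)^7 = 330 · (-16384) = -5406720.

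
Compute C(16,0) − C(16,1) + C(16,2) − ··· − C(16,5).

-3003

The partial alternating sum Σ_{k=0}^{5} (−1)^k C(16,k) = (−1)^5 C(15,5) = -3003.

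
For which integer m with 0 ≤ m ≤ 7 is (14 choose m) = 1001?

C(14,m) increases on 0 ≤ m ≤ 7. C(14,3) = 364 and C(14,4) = 1001, so m = 4.

4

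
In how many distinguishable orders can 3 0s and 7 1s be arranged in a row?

Choose positions for the 0s: C(10,3) = 120.

120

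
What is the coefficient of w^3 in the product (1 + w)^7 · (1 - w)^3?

-8

Coefficient of w^3 = Σ_{j} C(7,j)·1^j·C(3,3-j)·(-1)^(3-j) for j from 0 to 3.
= (-1) + 21 + (-63) + 35 = -8.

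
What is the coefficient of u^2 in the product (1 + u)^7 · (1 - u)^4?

-1

Coefficient of u^2 = Σ_{j} C(7,j)·1^j·C(4,2-j)·(-1)^(2-j) for j from 0 to 2.
= 6 + (-28) + 21 = -1.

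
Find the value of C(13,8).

1287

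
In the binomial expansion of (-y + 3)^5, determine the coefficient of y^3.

The general term is C(5,j)·(-y)^j·(3)^(5-j); the y^3 term has j = 3.
C(5,3) = 10.
Coefficient = C(5,3) · (-1)^3 · 3^2 = 10 · (-1) · 9 = -90.

-90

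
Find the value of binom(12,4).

C(12,4) = (12·11·10·9) / 4! = 11880 / 24 = 495.

495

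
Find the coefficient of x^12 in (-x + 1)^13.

The general term is C(13,j)·(-x)^j·(1)^(13-j); the x^12 term has j = 12.
C(13,12) = 13.
Coefficient = C(13,12) = 13.

13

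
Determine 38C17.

C(38,17) = (38·37·36·35·34·33·32·31·30·29·28·27·26·25·24·23·22) / 17! = 10237090866494416404480000 / 355687428096000 = 28781143380.

28781143380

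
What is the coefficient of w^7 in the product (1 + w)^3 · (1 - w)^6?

Coefficient of w^7 = Σ_{j} C(3,j)·1^j·C(6,7-j)·(-1)^(7-j) for j from 1 to 3.
= 3 + (-18) + 15 = 0.

0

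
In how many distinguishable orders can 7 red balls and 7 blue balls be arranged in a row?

3432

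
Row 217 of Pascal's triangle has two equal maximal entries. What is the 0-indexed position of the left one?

For odd n = 217, C(217,r) peaks at r = (n−1)/2 and (n+1)/2; the smaller is 108.

108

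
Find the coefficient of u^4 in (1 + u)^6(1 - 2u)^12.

855

Coefficient of u^4 = Σ_{j} C(6,j)·1^j·C(12,4-j)·(-2)^(4-j) for j from 0 to 4.
= 7920 + (-10560) + 3960 + (-480) + 15 = 855.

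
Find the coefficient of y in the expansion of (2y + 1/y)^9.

General term: C(9,j)·(2y)^j·(1/y)^(9-j), with y-exponent 1j − 1(9−j) = 2j − 9.
Set 2j − 9 = 1: j = 5.
C(9,5) = 126; 2^5 = 32; 1^4 = 1.
Coefficient = 126 · 32 · 1 = 4032.

4032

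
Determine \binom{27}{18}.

4686825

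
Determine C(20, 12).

C(20,12) = C(20,8) by symmetry.
C(20,8) = (20·19·18·17·16·15·14·13) / 8! = 5079110400 / 40320 = 125970.

125970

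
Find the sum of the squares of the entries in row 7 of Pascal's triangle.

3432

By Vandermonde's identity, Σ C(7,r)² = C(14,7) = 3432.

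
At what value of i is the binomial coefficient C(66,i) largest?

C(66,i) is maximized at i = 66/2 = 33.

33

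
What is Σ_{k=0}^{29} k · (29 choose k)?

Differentiating (1+x)^29 and setting x=1: Σ k·C(29,k) = 29·2^28 = 7784628224.

7784628224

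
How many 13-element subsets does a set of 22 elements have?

497420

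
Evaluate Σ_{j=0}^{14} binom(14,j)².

By Vandermonde's identity, Σ C(14,j)² = C(28,14) = 40116600.

40116600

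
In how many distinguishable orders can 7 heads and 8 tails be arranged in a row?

Choose positions for the heads: C(15,7) = 6435.

6435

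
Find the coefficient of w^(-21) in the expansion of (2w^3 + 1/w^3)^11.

220

General term: C(11,j)·(2w^3)^j·(1/w^3)^(11-j), with w-exponent 3j − 3(11−j) = 6j − 33.
Set 6j − 33 = -21: j = 2.
C(11,2) = 55; 2^2 = 4; 1^9 = 1.
Coefficient = 55 · 4 · 1 = 220.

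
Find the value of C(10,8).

45

C(10,8) = C(10,2) by symmetry.
C(10,2) = (10·9) / 2! = 90 / 2 = 45.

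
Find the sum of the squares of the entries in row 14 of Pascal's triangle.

Σ C(14,k)² is the coefficient of x^14 in (1+x)^14(1+x)^14 = (1+x)^28, i.e. C(28,14) = 40116600.

40116600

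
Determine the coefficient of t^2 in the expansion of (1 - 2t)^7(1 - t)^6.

183

Coefficient of t^2 = Σ_{j} C(7,j)·(-2)^j·C(6,2-j)·(-1)^(2-j) for j from 0 to 2.
= 15 + 84 + 84 = 183.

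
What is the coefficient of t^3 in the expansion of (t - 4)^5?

The general term is C(5,j)·(t)^j·(-4)^(5-j); the t^3 term has j = 3.
C(5,3) = 10.
Coefficient = C(5,3) · (-4)^2 = 10 · 16 = 160.

160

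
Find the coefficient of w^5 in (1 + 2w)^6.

192

The general term is C(6,j)·(1)^j·(2w)^(6-j); the w^5 term has j = 1.
C(6,1) = 6.
Coefficient = C(6,1) · 2^5 = 6 · 32 = 192.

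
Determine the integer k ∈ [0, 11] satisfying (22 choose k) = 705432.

C(22,k) increases on 0 ≤ k ≤ 11. C(22,10) = 646646 and C(22,11) = 705432, so k = 11.

11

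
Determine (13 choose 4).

C(13,4) = (13·12·11·10) / 4! = 17160 / 24 = 715.

715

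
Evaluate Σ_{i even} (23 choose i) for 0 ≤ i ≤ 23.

4194304

Even-i terms of row 23 sum to 2^22 = 4194304.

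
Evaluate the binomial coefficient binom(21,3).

C(21,3) = (21·20·19) / 3! = 7980 / 6 = 1330.

1330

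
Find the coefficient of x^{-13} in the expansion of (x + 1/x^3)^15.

6435

General term: C(15,j)·(x)^j·(1/x^3)^(15-j), with x-exponent 1j − 3(15−j) = 4j − 45.
Set 4j − 45 = -13: j = 8.
C(15,8) = 6435; 1^8 = 1; 1^7 = 1.
Coefficient = 6435 · 1 · 1 = 6435.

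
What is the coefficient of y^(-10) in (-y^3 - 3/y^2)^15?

-241805655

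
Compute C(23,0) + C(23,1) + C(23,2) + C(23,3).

2048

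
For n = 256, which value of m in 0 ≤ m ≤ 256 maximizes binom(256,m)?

C(256,m) is maximized at m = 256/2 = 128.

128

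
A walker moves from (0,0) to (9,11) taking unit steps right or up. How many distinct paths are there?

Each path is a sequence of 20 steps with 9 rights: C(20,9) = 167960.

167960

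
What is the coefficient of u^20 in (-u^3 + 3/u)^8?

-24

General term: C(8,j)·(-u^3)^j·(3/u)^(8-j), with u-exponent 3j − 1(8−j) = 4j − 8.
Set 4j − 8 = 20: j = 7.
C(8,7) = 8; (-1)^7 = -1; 3^1 = 3.
Coefficient = 8 · (-1) · 3 = -24.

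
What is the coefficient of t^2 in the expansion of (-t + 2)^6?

The general term is C(6,j)·(-t)^j·(2)^(6-j); the t^2 term has j = 2.
C(6,2) = 15.
Coefficient = C(6,2) · 2^4 = 15 · 16 = 240.

240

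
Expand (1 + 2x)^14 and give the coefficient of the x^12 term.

372736

The general term is C(14,j)·(1)^j·(2x)^(14-j); the x^12 term has j = 2.
C(14,2) = 91.
Coefficient = C(14,2) · 2^12 = 91 · 4096 = 372736.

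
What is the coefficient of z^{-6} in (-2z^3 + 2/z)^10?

General term: C(10,j)·(-2z^3)^j·(2/z)^(10-j), with z-exponent 3j − 1(10−j) = 4j − 10.
Set 4j − 10 = -6: j = 1.
C(10,1) = 10; (-2)^1 = -2; 2^9 = 512.
Coefficient = 10 · (-2) · 512 = -10240.

-10240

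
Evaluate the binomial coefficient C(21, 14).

116280

C(21,14) = C(21,7) by symmetry.
C(21,7) = (21·20·19·18·17·16·15) / 7! = 586051200 / 5040 = 116280.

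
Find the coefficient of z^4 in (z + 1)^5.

5

The general term is C(5,j)·(z)^j·(1)^(5-j); the z^4 term has j = 4.
C(5,4) = 5.
Coefficient = C(5,4) = 5.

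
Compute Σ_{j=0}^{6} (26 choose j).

313912

1 + 26 + 325 + 2600 + 14950 + 65780 + 230230 = 313912.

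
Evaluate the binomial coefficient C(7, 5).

21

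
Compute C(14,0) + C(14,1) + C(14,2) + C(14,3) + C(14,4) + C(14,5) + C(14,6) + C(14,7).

1 + 14 + 91 + 364 + 1001 + 2002 + 3003 + 3432 = 9908.

9908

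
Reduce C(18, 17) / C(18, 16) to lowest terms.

2/17

C(n,k+1)/C(n,k) = (n−k)/(k+1) = (18−16)/(16+1) = 2/17.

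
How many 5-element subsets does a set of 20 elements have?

15504

C(20,5) = (20·19·18·17·16) / 5! = 1860480 / 120 = 15504.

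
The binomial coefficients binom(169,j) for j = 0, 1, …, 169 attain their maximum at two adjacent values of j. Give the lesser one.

For odd n = 169, C(169,j) peaks at j = (n−1)/2 and (n+1)/2; the lesser is 84.

84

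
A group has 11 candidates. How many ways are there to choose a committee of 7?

330

This is C(11,7) = 330.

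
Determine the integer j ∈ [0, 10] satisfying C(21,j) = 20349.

5

C(21,j) increases on 0 ≤ j ≤ 10. C(21,4) = 5985 and C(21,5) = 20349, so j = 5.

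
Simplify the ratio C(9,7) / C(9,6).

3/7

C(n,k+1)/C(n,k) = (n−k)/(k+1) = (9−6)/(6+1) = 3/7.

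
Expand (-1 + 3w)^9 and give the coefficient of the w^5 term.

The general term is C(9,j)·(-1)^j·(3w)^(9-j); the w^5 term has j = 4.
C(9,4) = 126.
Coefficient = C(9,4) · 3^5 = 126 · 243 = 30618.

30618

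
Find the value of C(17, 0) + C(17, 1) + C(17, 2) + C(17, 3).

834

1 + 17 + 136 + 680 = 834.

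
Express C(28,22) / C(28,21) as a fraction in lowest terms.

7/22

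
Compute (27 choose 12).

17383860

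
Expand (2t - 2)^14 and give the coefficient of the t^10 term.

The general term is C(14,j)·(2t)^j·(-2)^(14-j); the t^10 term has j = 10.
C(14,10) = 1001.
Coefficient = C(14,10) · 2^10 · (-2)^4 = 1001 · 1024 · 16 = 16400384.

16400384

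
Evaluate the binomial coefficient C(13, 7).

C(13,7) = C(13,6) by symmetry.
C(13,6) = (13·12·11·10·9·8) / 6! = 1235520 / 720 = 1716.

1716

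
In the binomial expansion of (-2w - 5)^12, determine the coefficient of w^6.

924000000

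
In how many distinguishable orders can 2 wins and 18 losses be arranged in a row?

Choose positions for the wins: C(20,2) = 190.

190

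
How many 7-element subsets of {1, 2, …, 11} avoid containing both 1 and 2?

204

All 7-subsets: C(11,7) = 330. Those containing both fixed elements: C(9,5) = 126.
330 − 126 = 204.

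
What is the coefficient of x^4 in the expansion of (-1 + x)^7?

-35

The general term is C(7,j)·(-1)^j·(x)^(7-j); the x^4 term has j = 3.
C(7,3) = 35.
Coefficient = C(7,3) · (-1)^3 = 35 · (-1) = -35.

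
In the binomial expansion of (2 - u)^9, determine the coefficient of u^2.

4608

The general term is C(9,j)·(2)^j·(-u)^(9-j); the u^2 term has j = 7.
C(9,7) = 36.
Coefficient = C(9,7) · 2^7 = 36 · 128 = 4608.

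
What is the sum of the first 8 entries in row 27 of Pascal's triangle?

1285624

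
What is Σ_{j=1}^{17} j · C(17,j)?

Since j·C(17,j) = 17·C(16,j−1), the sum is 17·2^16 = 17·65536 = 1114112.

1114112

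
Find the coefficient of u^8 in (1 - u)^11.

165

The general term is C(11,j)·(1)^j·(-u)^(11-j); the u^8 term has j = 3.
C(11,3) = 165.
Coefficient = C(11,3) = 165.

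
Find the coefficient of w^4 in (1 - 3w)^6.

The general term is C(6,j)·(1)^j·(-3w)^(6-j); the w^4 term has j = 2.
C(6,2) = 15.
Coefficient = C(6,2) · (-3)^4 = 15 · 81 = 1215.

1215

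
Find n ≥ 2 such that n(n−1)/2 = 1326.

52

n(n−1)/2 = 1326 ⇒ n(n−1) = 2652. Since 52·51 = 2652, n = 52.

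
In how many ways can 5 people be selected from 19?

11628

This is C(19,5) = 11628.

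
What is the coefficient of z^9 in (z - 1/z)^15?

General term: C(15,j)·(z)^j·(-1/z)^(15-j), with z-exponent 1j − 1(15−j) = 2j − 15.
Set 2j − 15 = 9: j = 12.
C(15,12) = 455; 1^12 = 1; (-1)^3 = -1.
Coefficient = 455 · 1 · (-1) = -455.

-455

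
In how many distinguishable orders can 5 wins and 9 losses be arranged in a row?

Choose positions for the wins: C(14,5) = 2002.

2002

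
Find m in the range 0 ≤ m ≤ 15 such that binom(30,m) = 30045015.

10

C(30,m) increases on 0 ≤ m ≤ 15. C(30,9) = 14307150 and C(30,10) = 30045015, so m = 10.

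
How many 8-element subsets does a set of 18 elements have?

C(18,8) = (18·17·16·15·14·13·12·11) / 8! = 1764322560 / 40320 = 43758.

43758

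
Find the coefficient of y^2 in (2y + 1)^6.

60

The general term is C(6,j)·(2y)^j·(1)^(6-j); the y^2 term has j = 2.
C(6,2) = 15.
Coefficient = C(6,2) · 2^2 = 15 · 4 = 60.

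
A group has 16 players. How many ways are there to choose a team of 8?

This is C(16,8) = 12870.

12870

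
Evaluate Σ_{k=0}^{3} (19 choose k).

1 + 19 + 171 + 969 = 1160.

1160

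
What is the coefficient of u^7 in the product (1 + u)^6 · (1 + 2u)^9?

Coefficient of u^7 = Σ_{j} C(6,j)·1^j·C(9,7-j)·2^(7-j) for j from 0 to 6.
= 4608 + 32256 + 60480 + 40320 + 10080 + 864 + 18 = 148626.

148626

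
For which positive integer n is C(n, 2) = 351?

n(n−1)/2 = 351 ⇒ n(n−1) = 702. Since 27·26 = 702, n = 27.

27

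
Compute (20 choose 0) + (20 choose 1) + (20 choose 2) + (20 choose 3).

1 + 20 + 190 + 1140 = 1351.

1351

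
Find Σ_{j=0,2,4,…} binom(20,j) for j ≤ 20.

Even-j terms of row 20 sum to 2^19 = 524288.

524288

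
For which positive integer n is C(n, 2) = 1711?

n(n−1)/2 = 1711 ⇒ n(n−1) = 3422. Since 59·58 = 3422, n = 59.

59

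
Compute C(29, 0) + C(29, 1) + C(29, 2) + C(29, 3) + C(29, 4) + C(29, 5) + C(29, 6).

621616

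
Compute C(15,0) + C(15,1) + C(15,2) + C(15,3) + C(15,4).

1 + 15 + 105 + 455 + 1365 = 1941.

1941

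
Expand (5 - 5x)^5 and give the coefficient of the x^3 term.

-31250

The general term is C(5,j)·(5)^j·(-5x)^(5-j); the x^3 term has j = 2.
C(5,2) = 10.
Coefficient = C(5,2) · 5^2 · (-5)^3 = 10 · 25 · (-125) = -31250.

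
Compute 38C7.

C(38,7) = (38·37·36·35·34·33·32) / 7! = 63606090240 / 5040 = 12620256.

12620256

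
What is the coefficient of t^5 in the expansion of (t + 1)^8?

56

The general term is C(8,j)·(t)^j·(1)^(8-j); the t^5 term has j = 5.
C(8,5) = 56.
Coefficient = C(8,5) = 56.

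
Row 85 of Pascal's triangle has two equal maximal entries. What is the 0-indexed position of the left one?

For odd n = 85, C(85,k) peaks at k = (n−1)/2 and (n+1)/2; the smaller is 42.

42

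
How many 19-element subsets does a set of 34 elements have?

1855967520

C(34,19) = C(34,15) by symmetry.
C(34,15) = (34·33·32·31·30·29·28·27·26·25·24·23·22·21·20) / 15! = 2427001153744527360000 / 1307674368000 = 1855967520.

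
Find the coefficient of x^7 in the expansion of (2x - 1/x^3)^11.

-11264

General term: C(11,j)·(2x)^j·(-1/x^3)^(11-j), with x-exponent 1j − 3(11−j) = 4j − 33.
Set 4j − 33 = 7: j = 10.
C(11,10) = 11; 2^10 = 1024; (-1)^1 = -1.
Coefficient = 11 · 1024 · (-1) = -11264.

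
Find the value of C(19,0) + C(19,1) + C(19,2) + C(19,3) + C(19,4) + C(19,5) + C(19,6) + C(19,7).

94184

1 + 19 + 171 + 969 + 3876 + 11628 + 27132 + 50388 = 94184.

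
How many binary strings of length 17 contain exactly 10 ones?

Choose the 10 positions: C(17,10) = 19448.

19448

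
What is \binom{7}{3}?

35

C(7,3) = (7·6·5) / 3! = 210 / 6 = 35.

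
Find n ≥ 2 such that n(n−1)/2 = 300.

n(n−1)/2 = 300 ⇒ n(n−1) = 600. Since 25·24 = 600, n = 25.

25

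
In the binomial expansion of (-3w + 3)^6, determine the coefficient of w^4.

The general term is C(6,j)·(-3w)^j·(3)^(6-j); the w^4 term has j = 4.
C(6,4) = 15.
Coefficient = C(6,4) · (-3)^4 · 3^2 = 15 · 81 · 9 = 10935.

10935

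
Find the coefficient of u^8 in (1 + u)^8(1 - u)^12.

Coefficient of u^8 = Σ_{j} C(8,j)·1^j·C(12,8-j)·(-1)^(8-j) for j from 0 to 8.
= 495 + (-6336) + 25872 + (-44352) + 34650 + (-12320) + 1848 + (-96) + 1 = -238.

-238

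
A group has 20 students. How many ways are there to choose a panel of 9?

This is C(20,9) = 167960.

167960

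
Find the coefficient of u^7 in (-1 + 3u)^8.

-17496

The general term is C(8,j)·(-1)^j·(3u)^(8-j); the u^7 term has j = 1.
C(8,1) = 8.
Coefficient = C(8,1) · (-1)^1 · 3^7 = 8 · (-1) · 2187 = -17496.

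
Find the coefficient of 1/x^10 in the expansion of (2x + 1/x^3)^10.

8064

General term: C(10,j)·(2x)^j·(1/x^3)^(10-j), with x-exponent 1j − 3(10−j) = 4j − 30.
Set 4j − 30 = -10: j = 5.
C(10,5) = 252; 2^5 = 32; 1^5 = 1.
Coefficient = 252 · 32 · 1 = 8064.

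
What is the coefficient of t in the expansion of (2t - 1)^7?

14

The general term is C(7,j)·(2t)^j·(-1)^(7-j); the t^1 term has j = 1.
C(7,1) = 7.
Coefficient = C(7,1) · 2^1 = 7 · 2 = 14.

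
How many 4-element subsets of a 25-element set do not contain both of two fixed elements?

All 4-subsets: C(25,4) = 12650. Those containing both fixed elements: C(23,2) = 253.
12650 − 253 = 12397.

12397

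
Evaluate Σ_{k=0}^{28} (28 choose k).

268435456

The entries of row 28 sum to 2^28 = 268435456.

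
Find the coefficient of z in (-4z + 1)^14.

The general term is C(14,j)·(-4z)^j·(1)^(14-j); the z^1 term has j = 1.
C(14,1) = 14.
Coefficient = C(14,1) · (-4)^1 = 14 · (-4) = -56.

-56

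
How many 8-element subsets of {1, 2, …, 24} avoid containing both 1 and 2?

All 8-subsets: C(24,8) = 735471. Those containing both fixed elements: C(22,6) = 74613.
735471 − 74613 = 660858.

660858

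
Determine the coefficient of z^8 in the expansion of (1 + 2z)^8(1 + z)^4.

Coefficient of z^8 = Σ_{j} C(8,j)·2^j·C(4,8-j)·1^(8-j) for j from 4 to 8.
= 1120 + 7168 + 10752 + 4096 + 256 = 23392.

23392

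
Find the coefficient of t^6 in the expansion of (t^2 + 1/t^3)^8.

General term: C(8,j)·(t^2)^j·(1/t^3)^(8-j), with t-exponent 2j − 3(8−j) = 5j − 24.
Set 5j − 24 = 6: j = 6.
C(8,6) = 28; 1^6 = 1; 1^2 = 1.
Coefficient = 28 · 1 · 1 = 28.

28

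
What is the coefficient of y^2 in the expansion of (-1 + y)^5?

The general term is C(5,j)·(-1)^j·(y)^(5-j); the y^2 term has j = 3.
C(5,3) = 10.
Coefficient = C(5,3) · (-1)^3 = 10 · (-1) = -10.

-10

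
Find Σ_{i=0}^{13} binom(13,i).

The entries of row 13 sum to 2^13 = 8192.

8192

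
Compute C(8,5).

C(8,5) = C(8,3) by symmetry.
C(8,3) = (8·7·6) / 3! = 336 / 6 = 56.

56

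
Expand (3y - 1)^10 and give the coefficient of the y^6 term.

153090

The general term is C(10,j)·(3y)^j·(-1)^(10-j); the y^6 term has j = 6.
C(10,6) = 210.
Coefficient = C(10,6) · 3^6 = 210 · 729 = 153090.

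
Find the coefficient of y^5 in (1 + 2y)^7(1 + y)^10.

Coefficient of y^5 = Σ_{j} C(7,j)·2^j·C(10,5-j)·1^(5-j) for j from 0 to 5.
= 252 + 2940 + 10080 + 12600 + 5600 + 672 = 32144.

32144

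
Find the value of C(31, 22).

20160075

C(31,22) = C(31,9) by symmetry.
C(31,9) = (31·30·29·28·27·26·25·24·23) / 9! = 7315688016000 / 362880 = 20160075.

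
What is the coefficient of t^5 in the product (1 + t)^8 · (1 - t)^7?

Coefficient of t^5 = Σ_{j} C(8,j)·1^j·C(7,5-j)·(-1)^(5-j) for j from 0 to 5.
= (-21) + 280 + (-980) + 1176 + (-490) + 56 = 21.

21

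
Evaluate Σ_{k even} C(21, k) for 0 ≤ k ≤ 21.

Even-k terms of row 21 sum to 2^20 = 1048576.

1048576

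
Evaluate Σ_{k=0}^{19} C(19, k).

The entries of row 19 sum to 2^19 = 524288.

524288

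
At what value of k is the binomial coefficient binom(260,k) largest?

130

C(260,k) is maximized at k = 260/2 = 130.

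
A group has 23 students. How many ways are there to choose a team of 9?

This is C(23,9) = 817190.

817190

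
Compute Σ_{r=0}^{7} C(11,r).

1 + 11 + 55 + 165 + 330 + 462 + 462 + 330 = 1816.

1816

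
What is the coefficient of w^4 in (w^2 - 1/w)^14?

3003

General term: C(14,j)·(w^2)^j·(-1/w)^(14-j), with w-exponent 2j − 1(14−j) = 3j − 14.
Set 3j − 14 = 4: j = 6.
C(14,6) = 3003; 1^6 = 1; (-1)^8 = 1.
Coefficient = 3003 · 1 · 1 = 3003.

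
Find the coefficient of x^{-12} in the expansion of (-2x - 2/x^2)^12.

2027520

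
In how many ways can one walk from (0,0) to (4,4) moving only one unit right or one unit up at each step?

Each path is a sequence of 8 steps with 4 rights: C(8,4) = 70.

70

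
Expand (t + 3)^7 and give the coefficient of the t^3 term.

The general term is C(7,j)·(t)^j·(3)^(7-j); the t^3 term has j = 3.
C(7,3) = 35.
Coefficient = C(7,3) · 3^4 = 35 · 81 = 2835.

2835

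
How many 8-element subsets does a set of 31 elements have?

7888725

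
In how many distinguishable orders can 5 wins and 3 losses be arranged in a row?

Choose positions for the wins: C(8,5) = 56.

56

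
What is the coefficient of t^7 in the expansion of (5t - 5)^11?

16113281250

The general term is C(11,j)·(5t)^j·(-5)^(11-j); the t^7 term has j = 7.
C(11,7) = 330.
Coefficient = C(11,7) · 5^7 · (-5)^4 = 330 · 78125 · 625 = 16113281250.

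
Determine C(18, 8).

43758

C(18,8) = (18·17·16·15·14·13·12·11) / 8! = 1764322560 / 40320 = 43758.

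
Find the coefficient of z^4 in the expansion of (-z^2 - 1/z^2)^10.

General term: C(10,j)·(-z^2)^j·(-1/z^2)^(10-j), with z-exponent 2j − 2(10−j) = 4j − 20.
Set 4j − 20 = 4: j = 6.
C(10,6) = 210; (-1)^6 = 1; (-1)^4 = 1.
Coefficient = 210 · 1 · 1 = 210.

210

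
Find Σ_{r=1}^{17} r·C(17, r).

1114112

Differentiating (1+x)^17 and setting x=1: Σ r·C(17,r) = 17·2^16 = 1114112.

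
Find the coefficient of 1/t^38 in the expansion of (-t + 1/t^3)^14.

General term: C(14,j)·(-t)^j·(1/t^3)^(14-j), with t-exponent 1j − 3(14−j) = 4j − 42.
Set 4j − 42 = -38: j = 1.
C(14,1) = 14; (-1)^1 = -1; 1^13 = 1.
Coefficient = 14 · (-1) · 1 = -14.

-14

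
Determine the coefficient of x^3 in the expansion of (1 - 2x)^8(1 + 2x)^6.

96

Coefficient of x^3 = Σ_{j} C(8,j)·(-2)^j·C(6,3-j)·2^(3-j) for j from 0 to 3.
= 160 + (-960) + 1344 + (-448) = 96.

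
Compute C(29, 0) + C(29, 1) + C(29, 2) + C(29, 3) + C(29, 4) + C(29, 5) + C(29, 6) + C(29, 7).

2182396

1 + 29 + 406 + 3654 + 23751 + 118755 + 475020 + 1560780 = 2182396.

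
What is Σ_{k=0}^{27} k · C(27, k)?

Since k·C(27,k) = 27·C(26,k−1), the sum is 27·2^26 = 27·67108864 = 1811939328.

1811939328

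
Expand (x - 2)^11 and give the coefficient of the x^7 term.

5280

The general term is C(11,j)·(x)^j·(-2)^(11-j); the x^7 term has j = 7.
C(11,7) = 330.
Coefficient = C(11,7) · (-2)^4 = 330 · 16 = 5280.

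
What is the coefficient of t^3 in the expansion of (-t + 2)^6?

-160

The general term is C(6,j)·(-t)^j·(2)^(6-j); the t^3 term has j = 3.
C(6,3) = 20.
Coefficient = C(6,3) · (-1)^3 · 2^3 = 20 · (-1) · 8 = -160.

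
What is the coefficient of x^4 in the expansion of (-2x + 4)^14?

The general term is C(14,j)·(-2x)^j·(4)^(14-j); the x^4 term has j = 4.
C(14,4) = 1001.
Coefficient = C(14,4) · (-2)^4 · 4^10 = 1001 · 16 · 1048576 = 16793993216.

16793993216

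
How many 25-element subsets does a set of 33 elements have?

13884156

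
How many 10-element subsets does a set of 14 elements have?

1001

C(14,10) = C(14,4) by symmetry.
C(14,4) = (14·13·12·11) / 4! = 24024 / 24 = 1001.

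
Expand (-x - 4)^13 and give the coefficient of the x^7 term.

-7028736

The general term is C(13,j)·(-x)^j·(-4)^(13-j); the x^7 term has j = 7.
C(13,7) = 1716.
Coefficient = C(13,7) · (-1)^7 · (-4)^6 = 1716 · (-1) · 4096 = -7028736.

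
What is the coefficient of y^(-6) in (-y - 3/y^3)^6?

General term: C(6,j)·(-y)^j·(-3/y^3)^(6-j), with y-exponent 1j − 3(6−j) = 4j − 18.
Set 4j − 18 = -6: j = 3.
C(6,3) = 20; (-1)^3 = -1; (-3)^3 = -27.
Coefficient = 20 · (-1) · (-27) = 540.

540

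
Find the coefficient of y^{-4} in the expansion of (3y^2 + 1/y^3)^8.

General term: C(8,j)·(3y^2)^j·(1/y^3)^(8-j), with y-exponent 2j − 3(8−j) = 5j − 24.
Set 5j − 24 = -4: j = 4.
C(8,4) = 70; 3^4 = 81; 1^4 = 1.
Coefficient = 70 · 81 · 1 = 5670.

5670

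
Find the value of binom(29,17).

51895935

C(29,17) = C(29,12) by symmetry.
C(29,12) = (29·28·27·26·25·24·23·22·21·20·19·18) / 12! = 24858235898496000 / 479001600 = 51895935.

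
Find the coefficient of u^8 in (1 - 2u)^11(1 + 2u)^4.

25344

Coefficient of u^8 = Σ_{j} C(11,j)·(-2)^j·C(4,8-j)·2^(8-j) for j from 4 to 8.
= 84480 + (-473088) + 709632 + (-337920) + 42240 = 25344.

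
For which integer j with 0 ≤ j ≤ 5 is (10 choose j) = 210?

4

C(10,j) increases on 0 ≤ j ≤ 5. C(10,3) = 120 and C(10,4) = 210, so j = 4.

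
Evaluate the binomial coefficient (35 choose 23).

C(35,23) = C(35,12) by symmetry.
C(35,12) = (35·34·33·32·31·30·29·28·27·26·25·24) / 12! = 399703747322880000 / 479001600 = 834451800.

834451800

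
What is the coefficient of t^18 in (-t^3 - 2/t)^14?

General term: C(14,j)·(-t^3)^j·(-2/t)^(14-j), with t-exponent 3j − 1(14−j) = 4j − 14.
Set 4j − 14 = 18: j = 8.
C(14,8) = 3003; (-1)^8 = 1; (-2)^6 = 64.
Coefficient = 3003 · 1 · 64 = 192192.

192192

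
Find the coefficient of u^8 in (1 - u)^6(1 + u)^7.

Coefficient of u^8 = Σ_{j} C(6,j)·(-1)^j·C(7,8-j)·1^(8-j) for j from 1 to 6.
= (-6) + 105 + (-420) + 525 + (-210) + 21 = 15.

15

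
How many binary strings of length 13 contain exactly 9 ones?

Choose the 9 positions: C(13,9) = 715.

715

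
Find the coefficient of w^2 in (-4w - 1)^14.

1456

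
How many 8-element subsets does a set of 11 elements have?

C(11,8) = C(11,3) by symmetry.
C(11,3) = (11·10·9) / 3! = 990 / 6 = 165.

165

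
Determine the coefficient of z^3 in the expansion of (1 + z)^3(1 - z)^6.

8

Coefficient of z^3 = Σ_{j} C(3,j)·1^j·C(6,3-j)·(-1)^(3-j) for j from 0 to 3.
= (-20) + 45 + (-18) + 1 = 8.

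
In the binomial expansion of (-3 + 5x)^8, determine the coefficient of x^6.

3937500

The general term is C(8,j)·(-3)^j·(5x)^(8-j); the x^6 term has j = 2.
C(8,2) = 28.
Coefficient = C(8,2) · (-3)^2 · 5^6 = 28 · 9 · 15625 = 3937500.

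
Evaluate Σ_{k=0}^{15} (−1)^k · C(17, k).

-16

The partial alternating sum Σ_{k=0}^{15} (−1)^k C(17,k) = (−1)^15 C(16,15) = -16.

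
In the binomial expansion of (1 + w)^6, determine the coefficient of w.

The general term is C(6,j)·(1)^j·(w)^(6-j); the w^1 term has j = 5.
C(6,5) = 6.
Coefficient = C(6,5) = 6.

6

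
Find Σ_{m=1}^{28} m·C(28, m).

3758096384

Differentiating (1+x)^28 and setting x=1: Σ m·C(28,m) = 28·2^27 = 3758096384.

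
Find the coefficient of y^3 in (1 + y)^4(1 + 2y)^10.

Coefficient of y^3 = Σ_{j} C(4,j)·1^j·C(10,3-j)·2^(3-j) for j from 0 to 3.
= 960 + 720 + 120 + 4 = 1804.

1804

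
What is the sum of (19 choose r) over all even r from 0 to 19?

262144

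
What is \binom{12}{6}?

924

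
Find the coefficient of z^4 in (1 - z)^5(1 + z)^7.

Coefficient of z^4 = Σ_{j} C(5,j)·(-1)^j·C(7,4-j)·1^(4-j) for j from 0 to 4.
= 35 + (-175) + 210 + (-70) + 5 = 5.

5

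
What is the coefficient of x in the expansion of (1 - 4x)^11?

-44

The general term is C(11,j)·(1)^j·(-4x)^(11-j); the x^1 term has j = 10.
C(11,10) = 11.
Coefficient = C(11,10) · (-4)^1 = 11 · (-4) = -44.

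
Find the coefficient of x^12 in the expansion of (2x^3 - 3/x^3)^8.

General term: C(8,j)·(2x^3)^j·(-3/x^3)^(8-j), with x-exponent 3j − 3(8−j) = 6j − 24.
Set 6j − 24 = 12: j = 6.
C(8,6) = 28; 2^6 = 64; (-3)^2 = 9.
Coefficient = 28 · 64 · 9 = 16128.

16128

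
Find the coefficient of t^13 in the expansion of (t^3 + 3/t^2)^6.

18

General term: C(6,j)·(t^3)^j·(3/t^2)^(6-j), with t-exponent 3j − 2(6−j) = 5j − 12.
Set 5j − 12 = 13: j = 5.
C(6,5) = 6; 1^5 = 1; 3^1 = 3.
Coefficient = 6 · 1 · 3 = 18.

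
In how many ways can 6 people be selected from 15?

5005

This is C(15,6) = 5005.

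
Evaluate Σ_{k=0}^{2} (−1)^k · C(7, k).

The partial alternating sum Σ_{k=0}^{2} (−1)^k C(7,k) = (−1)^2 C(6,2) = 15.

15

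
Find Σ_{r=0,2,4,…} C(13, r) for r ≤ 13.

4096

Half of (1+1)^13 + (1−1)^13 gives the even-index sum: 2^12 = 4096.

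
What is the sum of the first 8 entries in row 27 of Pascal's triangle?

1285624

1 + 27 + 351 + 2925 + 17550 + 80730 + 296010 + 888030 = 1285624.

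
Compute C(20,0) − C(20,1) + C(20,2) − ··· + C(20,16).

969

The partial alternating sum Σ_{k=0}^{16} (−1)^k C(20,k) = (−1)^16 C(19,16) = 969.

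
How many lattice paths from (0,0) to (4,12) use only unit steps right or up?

Each path is a sequence of 16 steps with 4 rights: C(16,4) = 1820.

1820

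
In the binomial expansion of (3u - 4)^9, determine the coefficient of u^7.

1259712

The general term is C(9,j)·(3u)^j·(-4)^(9-j); the u^7 term has j = 7.
C(9,7) = 36.
Coefficient = C(9,7) · 3^7 · (-4)^2 = 36 · 2187 · 16 = 1259712.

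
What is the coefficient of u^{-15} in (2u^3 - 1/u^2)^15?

General term: C(15,j)·(2u^3)^j·(-1/u^2)^(15-j), with u-exponent 3j − 2(15−j) = 5j − 30.
Set 5j − 30 = -15: j = 3.
C(15,3) = 455; 2^3 = 8; (-1)^12 = 1.
Coefficient = 455 · 8 · 1 = 3640.

3640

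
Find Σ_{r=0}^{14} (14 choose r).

The entries of row 14 sum to 2^14 = 16384.

16384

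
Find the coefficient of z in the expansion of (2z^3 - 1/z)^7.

General term: C(7,j)·(2z^3)^j·(-1/z)^(7-j), with z-exponent 3j − 1(7−j) = 4j − 7.
Set 4j − 7 = 1: j = 2.
C(7,2) = 21; 2^2 = 4; (-1)^5 = -1.
Coefficient = 21 · 4 · (-1) = -84.

-84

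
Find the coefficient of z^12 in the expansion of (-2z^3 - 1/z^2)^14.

768768

General term: C(14,j)·(-2z^3)^j·(-1/z^2)^(14-j), with z-exponent 3j − 2(14−j) = 5j − 28.
Set 5j − 28 = 12: j = 8.
C(14,8) = 3003; (-2)^8 = 256; (-1)^6 = 1.
Coefficient = 3003 · 256 · 1 = 768768.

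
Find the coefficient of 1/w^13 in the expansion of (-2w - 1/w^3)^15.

-1647360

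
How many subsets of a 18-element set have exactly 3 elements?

816

Choose the 3 positions: C(18,3) = 816.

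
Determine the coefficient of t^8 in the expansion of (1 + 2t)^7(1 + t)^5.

14920

Coefficient of t^8 = Σ_{j} C(7,j)·2^j·C(5,8-j)·1^(8-j) for j from 3 to 7.
= 280 + 2800 + 6720 + 4480 + 640 = 14920.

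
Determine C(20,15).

15504

C(20,15) = C(20,5) by symmetry.
C(20,5) = (20·19·18·17·16) / 5! = 1860480 / 120 = 15504.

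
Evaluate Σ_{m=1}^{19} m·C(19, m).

Differentiating (1+x)^19 and setting x=1: Σ m·C(19,m) = 19·2^18 = 4980736.

4980736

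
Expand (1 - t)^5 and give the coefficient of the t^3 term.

The general term is C(5,j)·(1)^j·(-t)^(5-j); the t^3 term has j = 2.
C(5,2) = 10.
Coefficient = C(5,2) · (-1)^3 = 10 · (-1) = -10.

-10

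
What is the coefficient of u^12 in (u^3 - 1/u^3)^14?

General term: C(14,j)·(u^3)^j·(-1/u^3)^(14-j), with u-exponent 3j − 3(14−j) = 6j − 42.
Set 6j − 42 = 12: j = 9.
C(14,9) = 2002; 1^9 = 1; (-1)^5 = -1.
Coefficient = 2002 · 1 · (-1) = -2002.

-2002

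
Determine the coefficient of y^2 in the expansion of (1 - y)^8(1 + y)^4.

Coefficient of y^2 = Σ_{j} C(8,j)·(-1)^j·C(4,2-j)·1^(2-j) for j from 0 to 2.
= 6 + (-32) + 28 = 2.

2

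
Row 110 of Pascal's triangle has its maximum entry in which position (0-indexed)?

C(110,j) is maximized at j = 110/2 = 55.

55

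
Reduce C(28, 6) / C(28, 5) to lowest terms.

C(n,k+1)/C(n,k) = (n−k)/(k+1) = (28−5)/(5+1) = 23/6.

23/6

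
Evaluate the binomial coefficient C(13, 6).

1716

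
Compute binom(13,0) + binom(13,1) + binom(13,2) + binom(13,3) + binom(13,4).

1 + 13 + 78 + 286 + 715 = 1093.

1093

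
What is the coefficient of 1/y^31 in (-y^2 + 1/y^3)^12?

General term: C(12,j)·(-y^2)^j·(1/y^3)^(12-j), with y-exponent 2j − 3(12−j) = 5j − 36.
Set 5j − 36 = -31: j = 1.
C(12,1) = 12; (-1)^1 = -1; 1^11 = 1.
Coefficient = 12 · (-1) · 1 = -12.

-12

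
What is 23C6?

100947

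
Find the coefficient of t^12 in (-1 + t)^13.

The general term is C(13,j)·(-1)^j·(t)^(13-j); the t^12 term has j = 1.
C(13,1) = 13.
Coefficient = C(13,1) · (-1)^1 = 13 · (-1) = -13.

-13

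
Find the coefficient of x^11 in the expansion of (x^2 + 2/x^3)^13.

2288

General term: C(13,j)·(x^2)^j·(2/x^3)^(13-j), with x-exponent 2j − 3(13−j) = 5j − 39.
Set 5j − 39 = 11: j = 10.
C(13,10) = 286; 1^10 = 1; 2^3 = 8.
Coefficient = 286 · 1 · 8 = 2288.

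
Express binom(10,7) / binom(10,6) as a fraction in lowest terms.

4/7

C(n,k+1)/C(n,k) = (n−k)/(k+1) = (10−6)/(6+1) = 4/7.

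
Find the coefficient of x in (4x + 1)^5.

20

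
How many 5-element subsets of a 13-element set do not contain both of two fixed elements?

1122

All 5-subsets: C(13,5) = 1287. Those containing both fixed elements: C(11,3) = 165.
1287 − 165 = 1122.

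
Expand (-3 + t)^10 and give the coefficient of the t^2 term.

The general term is C(10,j)·(-3)^j·(t)^(10-j); the t^2 term has j = 8.
C(10,8) = 45.
Coefficient = C(10,8) · (-3)^8 = 45 · 6561 = 295245.

295245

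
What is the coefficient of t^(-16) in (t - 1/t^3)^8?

28

General term: C(8,j)·(t)^j·(-1/t^3)^(8-j), with t-exponent 1j − 3(8−j) = 4j − 24.
Set 4j − 24 = -16: j = 2.
C(8,2) = 28; 1^2 = 1; (-1)^6 = 1.
Coefficient = 28 · 1 · 1 = 28.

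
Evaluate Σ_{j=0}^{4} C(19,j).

5036

1 + 19 + 171 + 969 + 3876 = 5036.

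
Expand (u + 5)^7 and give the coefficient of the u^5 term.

525

The general term is C(7,j)·(u)^j·(5)^(7-j); the u^5 term has j = 5.
C(7,5) = 21.
Coefficient = C(7,5) · 5^2 = 21 · 25 = 525.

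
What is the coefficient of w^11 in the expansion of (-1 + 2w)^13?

The general term is C(13,j)·(-1)^j·(2w)^(13-j); the w^11 term has j = 2.
C(13,2) = 78.
Coefficient = C(13,2) · 2^11 = 78 · 2048 = 159744.

159744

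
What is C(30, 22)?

5852925

C(30,22) = C(30,8) by symmetry.
C(30,8) = (30·29·28·27·26·25·24·23) / 8! = 235989936000 / 40320 = 5852925.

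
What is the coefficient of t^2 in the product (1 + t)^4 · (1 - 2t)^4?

Coefficient of t^2 = Σ_{j} C(4,j)·1^j·C(4,2-j)·(-2)^(2-j) for j from 0 to 2.
= 24 + (-32) + 6 = -2.

-2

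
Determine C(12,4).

495

C(12,4) = (12·11·10·9) / 4! = 11880 / 24 = 495.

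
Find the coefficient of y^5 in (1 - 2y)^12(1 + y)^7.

Coefficient of y^5 = Σ_{j} C(12,j)·(-2)^j·C(7,5-j)·1^(5-j) for j from 0 to 5.
= 21 + (-840) + 9240 + (-36960) + 55440 + (-25344) = 1557.

1557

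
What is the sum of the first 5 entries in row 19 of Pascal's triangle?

1 + 19 + 171 + 969 + 3876 = 5036.

5036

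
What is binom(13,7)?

C(13,7) = C(13,6) by symmetry.
C(13,6) = (13·12·11·10·9·8) / 6! = 1235520 / 720 = 1716.

1716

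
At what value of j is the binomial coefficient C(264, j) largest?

132

C(264,j) is maximized at j = 264/2 = 132.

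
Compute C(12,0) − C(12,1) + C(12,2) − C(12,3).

-165

The partial alternating sum Σ_{k=0}^{3} (−1)^k C(12,k) = (−1)^3 C(11,3) = -165.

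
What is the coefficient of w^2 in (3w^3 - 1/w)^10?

General term: C(10,j)·(3w^3)^j·(-1/w)^(10-j), with w-exponent 3j − 1(10−j) = 4j − 10.
Set 4j − 10 = 2: j = 3.
C(10,3) = 120; 3^3 = 27; (-1)^7 = -1.
Coefficient = 120 · 27 · (-1) = -3240.

-3240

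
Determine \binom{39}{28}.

C(39,28) = C(39,11) by symmetry.
C(39,11) = (39·38·37·36·35·34·33·32·31·30·29) / 11! = 66902793897139200 / 39916800 = 1676056044.

1676056044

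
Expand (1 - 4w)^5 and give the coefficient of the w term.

The general term is C(5,j)·(1)^j·(-4w)^(5-j); the w^1 term has j = 4.
C(5,4) = 5.
Coefficient = C(5,4) · (-4)^1 = 5 · (-4) = -20.

-20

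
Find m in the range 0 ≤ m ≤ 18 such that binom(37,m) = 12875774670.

C(37,m) increases on 0 ≤ m ≤ 18. C(37,15) = 9364199760 and C(37,16) = 12875774670, so m = 16.

16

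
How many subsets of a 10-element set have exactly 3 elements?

120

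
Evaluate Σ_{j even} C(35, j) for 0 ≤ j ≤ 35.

Even-j terms of row 35 sum to 2^34 = 17179869184.

17179869184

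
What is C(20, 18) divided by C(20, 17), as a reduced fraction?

1/6

C(n,k+1)/C(n,k) = (n−k)/(k+1) = (20−17)/(17+1) = 3/18 = 1/6.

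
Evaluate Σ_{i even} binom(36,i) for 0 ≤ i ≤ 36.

Half of (1+1)^36 + (1−1)^36 gives the even-index sum: 2^35 = 34359738368.

34359738368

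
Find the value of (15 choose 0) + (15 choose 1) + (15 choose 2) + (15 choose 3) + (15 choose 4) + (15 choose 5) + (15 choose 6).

9949

1 + 15 + 105 + 455 + 1365 + 3003 + 5005 = 9949.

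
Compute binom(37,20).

15905368710

C(37,20) = C(37,17) by symmetry.
C(37,17) = (37·36·35·34·33·32·31·30·29·28·27·26·25·24·23·22·21) / 17! = 5657339689378493276160000 / 355687428096000 = 15905368710.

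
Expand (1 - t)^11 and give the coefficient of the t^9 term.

The general term is C(11,j)·(1)^j·(-t)^(11-j); the t^9 term has j = 2.
C(11,2) = 55.
Coefficient = C(11,2) · (-1)^9 = 55 · (-1) = -55.

-55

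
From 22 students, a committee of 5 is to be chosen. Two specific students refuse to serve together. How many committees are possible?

All 5-subsets: C(22,5) = 26334. Those containing both fixed elements: C(20,3) = 1140.
26334 − 1140 = 25194.

25194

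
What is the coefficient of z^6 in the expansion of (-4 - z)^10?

53760

The general term is C(10,j)·(-4)^j·(-z)^(10-j); the z^6 term has j = 4.
C(10,4) = 210.
Coefficient = C(10,4) · (-4)^4 = 210 · 256 = 53760.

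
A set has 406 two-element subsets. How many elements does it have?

n(n−1)/2 = 406 ⇒ n(n−1) = 812. Since 29·28 = 812, n = 29.

29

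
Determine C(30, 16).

145422675

C(30,16) = C(30,14) by symmetry.
C(30,14) = (30·29·28·27·26·25·24·23·22·21·20·19·18·17) / 14! = 12677700308232960000 / 87178291200 = 145422675.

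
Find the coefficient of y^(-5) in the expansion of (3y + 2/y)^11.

General term: C(11,j)·(3y)^j·(2/y)^(11-j), with y-exponent 1j − 1(11−j) = 2j − 11.
Set 2j − 11 = -5: j = 3.
C(11,3) = 165; 3^3 = 27; 2^8 = 256.
Coefficient = 165 · 27 · 256 = 1140480.

1140480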